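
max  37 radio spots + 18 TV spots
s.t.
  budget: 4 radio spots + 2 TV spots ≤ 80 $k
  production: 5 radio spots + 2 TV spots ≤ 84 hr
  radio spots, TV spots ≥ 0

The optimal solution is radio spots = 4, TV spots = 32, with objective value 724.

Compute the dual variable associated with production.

At the optimum: budget uses 80 of 80 (binding); production uses 84 of 84 (binding).
Dual feasibility on the basic columns requires 4·y_budget + 5·y_production = 37, 2·y_budget + 2·y_production = 18.
Solving: y_budget = 8, y_production = 1.
Shadow price of production = 1.

1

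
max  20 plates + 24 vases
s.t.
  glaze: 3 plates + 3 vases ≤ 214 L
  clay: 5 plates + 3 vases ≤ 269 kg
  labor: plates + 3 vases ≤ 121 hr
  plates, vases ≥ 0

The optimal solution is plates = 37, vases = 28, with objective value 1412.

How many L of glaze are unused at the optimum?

glaze used = 3·37 + 3·28 = 195; slack = 214 − 195 = 19.

19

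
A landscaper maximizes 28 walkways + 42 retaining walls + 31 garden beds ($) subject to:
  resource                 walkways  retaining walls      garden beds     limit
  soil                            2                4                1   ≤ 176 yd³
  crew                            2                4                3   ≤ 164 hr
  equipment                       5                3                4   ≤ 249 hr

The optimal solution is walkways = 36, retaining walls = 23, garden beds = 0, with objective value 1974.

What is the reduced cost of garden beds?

-4

Binding: crew and equipment. Non-binding: soil (12 unused).
By complementary slackness, y = 0 for the non-binding constraint.
From A_Bᵀ y = c: 2·y_crew + 5·y_equipment = 28; 4·y_crew + 3·y_equipment = 42.
This yields shadow prices y_crew = 9, y_equipment = 2.
Reduced cost of garden beds: c₃ − yᵀa₃ = 31 − (9·3 + 2·4) = 31 − 35 = -4.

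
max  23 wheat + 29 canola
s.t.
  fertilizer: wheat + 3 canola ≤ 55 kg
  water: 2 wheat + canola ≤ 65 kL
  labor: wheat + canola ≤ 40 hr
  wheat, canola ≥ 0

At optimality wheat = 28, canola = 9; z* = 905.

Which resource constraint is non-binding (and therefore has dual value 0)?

labor

fertilizer: 55/55 (binding)
water: 65/65 (binding)
labor: 37/40 (slack 3)
By complementary slackness, a constraint with positive slack has shadow price 0 → labor.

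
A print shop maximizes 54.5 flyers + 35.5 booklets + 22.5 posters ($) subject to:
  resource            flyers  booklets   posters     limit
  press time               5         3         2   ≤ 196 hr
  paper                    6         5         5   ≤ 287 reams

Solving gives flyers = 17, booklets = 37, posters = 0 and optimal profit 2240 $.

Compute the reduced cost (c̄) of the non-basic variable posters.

Both press time and paper are binding at x*.
From A_Bᵀ y = c: 5·y_press time + 6·y_paper = 54.5; 3·y_press time + 5·y_paper = 35.5.
Solving: y_press time = 8.5, y_paper = 2.
Reduced cost of posters: c₃ − yᵀa₃ = 22.5 − (8.5·2 + 2·5) = 22.5 − 27 = -4.5.

-4.5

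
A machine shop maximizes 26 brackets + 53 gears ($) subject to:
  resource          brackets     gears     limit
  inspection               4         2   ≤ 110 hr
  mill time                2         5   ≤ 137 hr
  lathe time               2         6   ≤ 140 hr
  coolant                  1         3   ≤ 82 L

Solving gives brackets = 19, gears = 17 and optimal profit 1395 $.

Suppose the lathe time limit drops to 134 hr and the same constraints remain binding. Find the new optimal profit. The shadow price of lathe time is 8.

Δb = -6, so new z* = 1395 + (8)·(-6) = 1395 − 48 = 1347.

1347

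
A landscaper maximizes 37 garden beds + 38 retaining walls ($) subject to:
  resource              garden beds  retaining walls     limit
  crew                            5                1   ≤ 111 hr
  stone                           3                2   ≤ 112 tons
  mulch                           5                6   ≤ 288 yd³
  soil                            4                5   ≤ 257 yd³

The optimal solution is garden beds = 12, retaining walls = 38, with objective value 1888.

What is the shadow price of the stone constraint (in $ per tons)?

Binding: stone and mulch. Non-binding: crew (13 unused), soil (19 unused).
Since crew, soil are not tight, their duals are 0.
The binding rows give the dual system: 3·y_stone + 5·y_mulch = 37 and 2·y_stone + 6·y_mulch = 38.
This yields shadow prices y_stone = 4, y_mulch = 5.
Shadow price of stone = 4.

4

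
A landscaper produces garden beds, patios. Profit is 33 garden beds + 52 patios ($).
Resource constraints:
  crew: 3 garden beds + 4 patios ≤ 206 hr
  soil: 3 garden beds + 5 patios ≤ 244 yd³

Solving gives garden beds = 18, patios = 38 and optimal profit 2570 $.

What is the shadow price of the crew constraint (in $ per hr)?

3

Both crew and soil are binding at x*.
From A_Bᵀ y = c: 3·y_crew + 3·y_soil = 33; 4·y_crew + 5·y_soil = 52.
This yields shadow prices y_crew = 3, y_soil = 8.
Shadow price of crew = 3.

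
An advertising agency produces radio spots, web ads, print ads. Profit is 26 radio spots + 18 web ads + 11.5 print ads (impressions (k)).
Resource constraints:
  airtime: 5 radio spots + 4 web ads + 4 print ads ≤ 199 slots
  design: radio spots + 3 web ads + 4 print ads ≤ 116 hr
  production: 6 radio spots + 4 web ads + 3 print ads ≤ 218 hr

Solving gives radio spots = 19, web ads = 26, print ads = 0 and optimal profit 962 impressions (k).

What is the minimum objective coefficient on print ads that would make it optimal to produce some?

14.5

Check each constraint at x*: airtime 199/199 (tight); design 97/116 (slack 19); production 218/218 (tight).
Slack constraints have shadow price 0 (complementary slackness).
Dual feasibility on the basic columns requires 5·y_airtime + 6·y_production = 26, 4·y_airtime + 4·y_production = 18.
Solving: y_airtime = 1, y_production = 3.5.
print ads enters the basis when its profit ≥ yᵀa₃ = 1·4 + 3.5·3 = 14.5.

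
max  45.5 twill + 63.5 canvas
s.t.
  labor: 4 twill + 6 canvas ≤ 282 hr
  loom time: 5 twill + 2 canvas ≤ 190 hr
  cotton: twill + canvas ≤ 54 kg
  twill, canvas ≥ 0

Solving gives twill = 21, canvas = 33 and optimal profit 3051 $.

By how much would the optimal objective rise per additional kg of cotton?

Binding: labor and cotton. Non-binding: loom time (19 unused).
Slack constraints have shadow price 0 (complementary slackness).
The binding rows give the dual system: 4·y_labor + 1·y_cotton = 45.5 and 6·y_labor + 1·y_cotton = 63.5.
This yields shadow prices y_labor = 9, y_cotton = 9.5.
Shadow price of cotton = 9.5.

9.5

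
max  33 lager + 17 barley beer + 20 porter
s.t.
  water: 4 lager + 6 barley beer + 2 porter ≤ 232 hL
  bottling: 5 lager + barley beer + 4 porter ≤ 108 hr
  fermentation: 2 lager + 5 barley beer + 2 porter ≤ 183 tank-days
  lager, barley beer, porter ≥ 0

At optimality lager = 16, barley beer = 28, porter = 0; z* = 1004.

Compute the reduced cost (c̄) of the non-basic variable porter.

-4

At the optimum: water uses 232 of 232 (binding); bottling uses 108 of 108 (binding); fermentation uses 172 of 183 (slack = 11).
By complementary slackness, y = 0 for the non-binding constraint.
From A_Bᵀ y = c: 4·y_water + 5·y_bottling = 33; 6·y_water + 1·y_bottling = 17.
Solving: y_water = 2, y_bottling = 5.
Reduced cost of porter: c₃ − yᵀa₃ = 20 − (2·2 + 5·4) = 20 − 24 = -4.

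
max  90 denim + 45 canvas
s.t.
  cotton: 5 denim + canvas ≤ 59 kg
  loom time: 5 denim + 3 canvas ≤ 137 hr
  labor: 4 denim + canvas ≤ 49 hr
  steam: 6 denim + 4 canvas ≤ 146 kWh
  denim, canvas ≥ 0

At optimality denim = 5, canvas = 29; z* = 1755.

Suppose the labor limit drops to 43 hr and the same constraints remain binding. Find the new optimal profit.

At the optimum: cotton uses 54 of 59 (slack = 5); loom time uses 112 of 137 (slack = 25); labor uses 49 of 49 (binding); steam uses 146 of 146 (binding).
By complementary slackness, y = 0 for the non-binding constraints.
Dual feasibility on the basic columns requires 4·y_labor + 6·y_steam = 90, 1·y_labor + 4·y_steam = 45.
Solving: y_labor = 9, y_steam = 9.
Δz = y_labor·Δb = 9 × (-6) = -54, so new z* = 1755 − 54 = 1701.

1701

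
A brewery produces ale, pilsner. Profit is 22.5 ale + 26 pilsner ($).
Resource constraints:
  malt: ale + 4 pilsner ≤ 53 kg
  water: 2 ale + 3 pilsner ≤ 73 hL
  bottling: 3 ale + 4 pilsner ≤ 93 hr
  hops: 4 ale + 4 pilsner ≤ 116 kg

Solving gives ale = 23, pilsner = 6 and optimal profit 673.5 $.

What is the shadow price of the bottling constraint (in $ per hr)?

3.5

Check each constraint at x*: malt 47/53 (slack 6); water 64/73 (slack 9); bottling 93/93 (tight); hops 116/116 (tight).
Since malt, water are not tight, their duals are 0.
From A_Bᵀ y = c: 3·y_bottling + 4·y_hops = 22.5; 4·y_bottling + 4·y_hops = 26.
→ y_bottling = 3.5 and y_hops = 3.
Shadow price of bottling = 3.5.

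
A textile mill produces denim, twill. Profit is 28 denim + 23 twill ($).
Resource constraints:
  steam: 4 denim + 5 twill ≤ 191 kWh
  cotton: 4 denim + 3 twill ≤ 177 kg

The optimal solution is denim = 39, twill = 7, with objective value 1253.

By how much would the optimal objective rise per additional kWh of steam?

1

At the optimum: steam uses 191 of 191 (binding); cotton uses 177 of 177 (binding).
The binding rows give the dual system: 4·y_steam + 4·y_cotton = 28 and 5·y_steam + 3·y_cotton = 23.
→ y_steam = 1 and y_cotton = 6.
Shadow price of steam = 1.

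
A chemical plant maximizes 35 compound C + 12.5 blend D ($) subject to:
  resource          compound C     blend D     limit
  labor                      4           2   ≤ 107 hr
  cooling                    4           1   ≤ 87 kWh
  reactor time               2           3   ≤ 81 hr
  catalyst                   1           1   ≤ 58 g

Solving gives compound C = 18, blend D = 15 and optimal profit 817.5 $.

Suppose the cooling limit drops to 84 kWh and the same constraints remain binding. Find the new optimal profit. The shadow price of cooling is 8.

Δb = -3, so new z* = 817.5 + (8)·(-3) = 817.5 − 24 = 793.5.

793.5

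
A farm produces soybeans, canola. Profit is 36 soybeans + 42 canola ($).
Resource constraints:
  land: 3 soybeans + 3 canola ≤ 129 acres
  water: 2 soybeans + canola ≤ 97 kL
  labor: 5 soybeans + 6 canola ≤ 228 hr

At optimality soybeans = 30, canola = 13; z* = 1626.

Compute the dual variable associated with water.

0

Binding: land and labor. Non-binding: water (24 unused).
Slack constraints have shadow price 0 (complementary slackness).
Dual feasibility on the basic columns requires 3·y_land + 5·y_labor = 36, 3·y_land + 6·y_labor = 42.
→ y_land = 2 and y_labor = 6.
Shadow price of water = 0.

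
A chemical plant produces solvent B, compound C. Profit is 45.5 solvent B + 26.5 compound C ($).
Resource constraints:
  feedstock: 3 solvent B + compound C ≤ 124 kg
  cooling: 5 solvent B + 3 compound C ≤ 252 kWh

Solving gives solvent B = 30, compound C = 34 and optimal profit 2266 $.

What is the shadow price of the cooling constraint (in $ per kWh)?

At the optimum: feedstock uses 124 of 124 (binding); cooling uses 252 of 252 (binding).
The binding rows give the dual system: 3·y_feedstock + 5·y_cooling = 45.5 and 1·y_feedstock + 3·y_cooling = 26.5.
Solving: y_feedstock = 1, y_cooling = 8.5.
Shadow price of cooling = 8.5.

8.5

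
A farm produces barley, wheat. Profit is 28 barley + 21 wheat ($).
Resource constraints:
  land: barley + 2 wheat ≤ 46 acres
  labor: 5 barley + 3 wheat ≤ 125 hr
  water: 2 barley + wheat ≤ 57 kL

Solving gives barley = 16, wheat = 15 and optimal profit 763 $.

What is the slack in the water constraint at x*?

10

water used = 2·16 + 1·15 = 47; slack = 57 − 47 = 10.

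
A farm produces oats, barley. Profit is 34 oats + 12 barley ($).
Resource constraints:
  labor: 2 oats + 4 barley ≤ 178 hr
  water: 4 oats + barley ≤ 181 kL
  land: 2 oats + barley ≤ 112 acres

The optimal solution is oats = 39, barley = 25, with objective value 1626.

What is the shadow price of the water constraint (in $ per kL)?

8

At the optimum: labor uses 178 of 178 (binding); water uses 181 of 181 (binding); land uses 103 of 112 (slack = 9).
By complementary slackness, y = 0 for the non-binding constraint.
Dual feasibility on the basic columns requires 2·y_labor + 4·y_water = 34, 4·y_labor + 1·y_water = 12.
This yields shadow prices y_labor = 1, y_water = 8.
Shadow price of water = 8.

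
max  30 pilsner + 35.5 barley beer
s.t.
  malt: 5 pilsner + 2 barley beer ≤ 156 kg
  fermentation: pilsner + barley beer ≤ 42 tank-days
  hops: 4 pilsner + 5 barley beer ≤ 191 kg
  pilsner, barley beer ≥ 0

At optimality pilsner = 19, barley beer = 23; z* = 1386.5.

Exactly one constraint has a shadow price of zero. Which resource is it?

malt

malt: 141/156 (slack 15)
fermentation: 42/42 (binding)
hops: 191/191 (binding)
By complementary slackness, a constraint with positive slack has shadow price 0 → malt.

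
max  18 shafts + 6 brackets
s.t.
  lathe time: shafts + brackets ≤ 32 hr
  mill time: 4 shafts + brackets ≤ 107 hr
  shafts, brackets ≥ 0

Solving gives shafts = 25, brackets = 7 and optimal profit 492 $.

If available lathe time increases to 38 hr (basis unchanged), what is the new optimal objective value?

Both lathe time and mill time are binding at x*.
Dual feasibility on the basic columns requires 1·y_lathe time + 4·y_mill time = 18, 1·y_lathe time + 1·y_mill time = 6.
This yields shadow prices y_lathe time = 2, y_mill time = 4.
Δz = y_lathe time·Δb = 2 × (6) = 12, so new z* = 492 + 12 = 504.

504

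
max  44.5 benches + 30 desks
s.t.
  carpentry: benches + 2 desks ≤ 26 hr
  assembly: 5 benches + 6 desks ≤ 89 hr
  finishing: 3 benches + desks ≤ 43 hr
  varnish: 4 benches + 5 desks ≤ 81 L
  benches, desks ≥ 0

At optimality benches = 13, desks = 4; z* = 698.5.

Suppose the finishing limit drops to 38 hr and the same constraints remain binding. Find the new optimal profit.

Check each constraint at x*: carpentry 21/26 (slack 5); assembly 89/89 (tight); finishing 43/43 (tight); varnish 72/81 (slack 9).
By complementary slackness, y = 0 for the non-binding constraints.
Dual feasibility on the basic columns requires 5·y_assembly + 3·y_finishing = 44.5, 6·y_assembly + 1·y_finishing = 30.
→ y_assembly = 3.5 and y_finishing = 9.
Δz = y_finishing·Δb = 9 × (-5) = -45, so new z* = 698.5 − 45 = 653.5.

653.5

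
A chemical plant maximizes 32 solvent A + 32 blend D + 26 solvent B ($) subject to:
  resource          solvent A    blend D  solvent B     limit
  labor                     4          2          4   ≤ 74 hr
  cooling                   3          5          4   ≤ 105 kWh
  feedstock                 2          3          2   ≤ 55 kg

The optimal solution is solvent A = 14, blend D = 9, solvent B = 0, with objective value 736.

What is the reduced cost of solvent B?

Binding: labor and feedstock. Non-binding: cooling (18 unused).
Slack constraints have shadow price 0 (complementary slackness).
From A_Bᵀ y = c: 4·y_labor + 2·y_feedstock = 32; 2·y_labor + 3·y_feedstock = 32.
This yields shadow prices y_labor = 4, y_feedstock = 8.
Reduced cost of solvent B: c₃ − yᵀa₃ = 26 − (4·4 + 8·2) = 26 − 32 = -6.

-6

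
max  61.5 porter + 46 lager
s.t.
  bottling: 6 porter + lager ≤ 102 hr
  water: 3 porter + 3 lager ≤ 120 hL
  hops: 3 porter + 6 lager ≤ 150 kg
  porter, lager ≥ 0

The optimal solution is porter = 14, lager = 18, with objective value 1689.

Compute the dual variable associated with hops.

Binding: bottling and hops. Non-binding: water (24 unused).
Since water is not tight, its dual is 0.
The binding rows give the dual system: 6·y_bottling + 3·y_hops = 61.5 and 1·y_bottling + 6·y_hops = 46.
→ y_bottling = 7 and y_hops = 6.5.
Shadow price of hops = 6.5.

6.5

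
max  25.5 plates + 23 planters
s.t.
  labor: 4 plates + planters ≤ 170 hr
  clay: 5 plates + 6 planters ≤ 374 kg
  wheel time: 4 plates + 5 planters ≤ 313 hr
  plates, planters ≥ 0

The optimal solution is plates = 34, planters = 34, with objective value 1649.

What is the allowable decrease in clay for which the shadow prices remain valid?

Binding constraints: labor, clay. The basis is B = [[4,1],[5,6]] with det 19.
Per unit decrease in clay, x* moves by d = (0.0526, -0.2105).
The basis stays optimal until planters reaches 0; allowable decrease = 161.5 kg.

161.5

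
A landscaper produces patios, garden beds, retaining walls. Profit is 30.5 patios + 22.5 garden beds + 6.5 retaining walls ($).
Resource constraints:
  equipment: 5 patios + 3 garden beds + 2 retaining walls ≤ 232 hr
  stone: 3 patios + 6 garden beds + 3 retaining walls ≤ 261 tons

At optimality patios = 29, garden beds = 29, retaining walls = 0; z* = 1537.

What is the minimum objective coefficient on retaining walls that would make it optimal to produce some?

14

Check each constraint at x*: equipment 232/232 (tight); stone 261/261 (tight).
From A_Bᵀ y = c: 5·y_equipment + 3·y_stone = 30.5; 3·y_equipment + 6·y_stone = 22.5.
Solving: y_equipment = 5.5, y_stone = 1.
retaining walls enters the basis when its profit ≥ yᵀa₃ = 5.5·2 + 1·3 = 14.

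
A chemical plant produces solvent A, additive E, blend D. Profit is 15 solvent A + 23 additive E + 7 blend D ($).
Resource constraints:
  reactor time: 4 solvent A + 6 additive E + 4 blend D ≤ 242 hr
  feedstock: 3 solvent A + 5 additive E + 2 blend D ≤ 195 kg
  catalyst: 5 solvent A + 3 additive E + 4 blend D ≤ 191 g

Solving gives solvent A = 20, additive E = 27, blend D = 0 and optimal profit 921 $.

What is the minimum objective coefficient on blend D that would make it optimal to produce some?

14

Check each constraint at x*: reactor time 242/242 (tight); feedstock 195/195 (tight); catalyst 181/191 (slack 10).
Since catalyst is not tight, its dual is 0.
Dual feasibility on the basic columns requires 4·y_reactor time + 3·y_feedstock = 15, 6·y_reactor time + 5·y_feedstock = 23.
This yields shadow prices y_reactor time = 3, y_feedstock = 1.
blend D enters the basis when its profit ≥ yᵀa₃ = 3·4 + 1·2 = 14.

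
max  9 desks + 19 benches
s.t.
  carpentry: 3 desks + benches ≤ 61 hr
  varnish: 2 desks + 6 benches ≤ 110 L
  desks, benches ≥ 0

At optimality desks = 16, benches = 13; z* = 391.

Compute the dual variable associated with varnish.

3

At the optimum: carpentry uses 61 of 61 (binding); varnish uses 110 of 110 (binding).
From A_Bᵀ y = c: 3·y_carpentry + 2·y_varnish = 9; 1·y_carpentry + 6·y_varnish = 19.
Solving: y_carpentry = 1, y_varnish = 3.
Shadow price of varnish = 3.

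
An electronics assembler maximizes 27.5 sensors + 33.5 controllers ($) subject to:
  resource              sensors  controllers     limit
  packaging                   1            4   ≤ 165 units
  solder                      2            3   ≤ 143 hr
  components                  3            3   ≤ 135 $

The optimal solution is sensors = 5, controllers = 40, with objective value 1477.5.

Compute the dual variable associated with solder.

Binding: packaging and components. Non-binding: solder (13 unused).
Slack constraints have shadow price 0 (complementary slackness).
From A_Bᵀ y = c: 1·y_packaging + 3·y_components = 27.5; 4·y_packaging + 3·y_components = 33.5.
This yields shadow prices y_packaging = 2, y_components = 8.5.
Shadow price of solder = 0.

0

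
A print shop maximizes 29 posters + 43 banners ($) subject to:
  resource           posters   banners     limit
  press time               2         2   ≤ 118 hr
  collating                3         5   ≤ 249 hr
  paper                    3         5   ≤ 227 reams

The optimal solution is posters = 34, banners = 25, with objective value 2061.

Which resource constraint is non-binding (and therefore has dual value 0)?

press time: 118/118 (binding)
collating: 227/249 (slack 22)
paper: 227/227 (binding)
By complementary slackness, a constraint with positive slack has shadow price 0 → collating.

collating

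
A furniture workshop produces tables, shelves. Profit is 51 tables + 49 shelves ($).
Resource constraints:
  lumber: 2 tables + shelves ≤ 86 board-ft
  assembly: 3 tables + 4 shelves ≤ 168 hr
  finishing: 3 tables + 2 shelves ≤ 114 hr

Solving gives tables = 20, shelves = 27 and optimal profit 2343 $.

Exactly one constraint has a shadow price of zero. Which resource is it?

lumber: 67/86 (slack 19)
assembly: 168/168 (binding)
finishing: 114/114 (binding)
By complementary slackness, a constraint with positive slack has shadow price 0 → lumber.

lumber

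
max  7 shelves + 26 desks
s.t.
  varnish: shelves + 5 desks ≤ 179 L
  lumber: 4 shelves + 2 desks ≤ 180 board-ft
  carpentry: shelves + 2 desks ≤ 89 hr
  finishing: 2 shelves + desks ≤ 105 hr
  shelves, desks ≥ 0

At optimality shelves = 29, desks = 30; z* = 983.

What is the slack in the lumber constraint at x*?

4

lumber used = 4·29 + 2·30 = 176; slack = 180 − 176 = 4.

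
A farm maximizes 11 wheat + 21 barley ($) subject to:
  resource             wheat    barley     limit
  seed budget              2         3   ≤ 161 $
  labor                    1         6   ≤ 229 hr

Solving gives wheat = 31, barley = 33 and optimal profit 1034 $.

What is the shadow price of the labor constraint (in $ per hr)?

At the optimum: seed budget uses 161 of 161 (binding); labor uses 229 of 229 (binding).
The binding rows give the dual system: 2·y_seed budget + 1·y_labor = 11 and 3·y_seed budget + 6·y_labor = 21.
This yields shadow prices y_seed budget = 5, y_labor = 1.
Shadow price of labor = 1.

1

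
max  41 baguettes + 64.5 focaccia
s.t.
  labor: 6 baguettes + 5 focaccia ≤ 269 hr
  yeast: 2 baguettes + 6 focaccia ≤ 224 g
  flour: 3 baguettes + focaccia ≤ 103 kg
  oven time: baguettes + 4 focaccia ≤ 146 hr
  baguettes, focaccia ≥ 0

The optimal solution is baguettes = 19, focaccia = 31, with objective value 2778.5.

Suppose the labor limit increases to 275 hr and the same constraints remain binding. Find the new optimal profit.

2805.5

Check each constraint at x*: labor 269/269 (tight); yeast 224/224 (tight); flour 88/103 (slack 15); oven time 143/146 (slack 3).
Slack constraints have shadow price 0 (complementary slackness).
The binding rows give the dual system: 6·y_labor + 2·y_yeast = 41 and 5·y_labor + 6·y_yeast = 64.5.
Solving: y_labor = 4.5, y_yeast = 7.
Δz = y_labor·Δb = 4.5 × (6) = 27, so new z* = 2778.5 + 27 = 2805.5.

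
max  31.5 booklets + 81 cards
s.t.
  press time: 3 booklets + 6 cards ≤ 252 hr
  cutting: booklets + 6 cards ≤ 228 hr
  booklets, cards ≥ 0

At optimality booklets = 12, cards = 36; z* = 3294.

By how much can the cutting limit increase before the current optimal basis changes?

24

Binding constraints: press time, cutting. The basis is B = [[3,6],[1,6]] with det 12.
Per unit increase in cutting, x* moves by d = (-0.5, 0.25).
The basis stays optimal until booklets reaches 0; allowable increase = 24 hr.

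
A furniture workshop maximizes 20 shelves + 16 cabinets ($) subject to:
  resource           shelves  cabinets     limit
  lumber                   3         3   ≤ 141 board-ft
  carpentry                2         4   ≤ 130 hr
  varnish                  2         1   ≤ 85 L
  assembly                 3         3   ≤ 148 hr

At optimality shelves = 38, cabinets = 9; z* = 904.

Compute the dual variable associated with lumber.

Binding: lumber and varnish. Non-binding: carpentry (18 unused), assembly (7 unused).
Slack constraints have shadow price 0 (complementary slackness).
From A_Bᵀ y = c: 3·y_lumber + 2·y_varnish = 20; 3·y_lumber + 1·y_varnish = 16.
→ y_lumber = 4 and y_varnish = 4.
Shadow price of lumber = 4.

4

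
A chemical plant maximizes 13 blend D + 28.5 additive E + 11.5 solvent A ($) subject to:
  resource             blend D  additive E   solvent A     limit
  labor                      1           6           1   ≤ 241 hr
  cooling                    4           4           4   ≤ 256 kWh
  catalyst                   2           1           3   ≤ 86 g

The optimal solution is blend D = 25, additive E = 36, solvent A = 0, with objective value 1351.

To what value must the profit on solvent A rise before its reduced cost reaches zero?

Binding: labor and catalyst. Non-binding: cooling (12 unused).
Slack constraints have shadow price 0 (complementary slackness).
The binding rows give the dual system: 1·y_labor + 2·y_catalyst = 13 and 6·y_labor + 1·y_catalyst = 28.5.
→ y_labor = 4 and y_catalyst = 4.5.
solvent A enters the basis when its profit ≥ yᵀa₃ = 4·1 + 4.5·3 = 17.5.

17.5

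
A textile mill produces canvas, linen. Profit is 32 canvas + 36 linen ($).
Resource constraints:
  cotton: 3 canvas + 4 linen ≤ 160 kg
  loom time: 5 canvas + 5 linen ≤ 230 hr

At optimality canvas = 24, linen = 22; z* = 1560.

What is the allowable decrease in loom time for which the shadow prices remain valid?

30

Binding constraints: cotton, loom time. The basis is B = [[3,4],[5,5]] with det -5.
Per unit decrease in loom time, x* moves by d = (-0.8, 0.6).
The basis stays optimal until canvas reaches 0; allowable decrease = 30 hr.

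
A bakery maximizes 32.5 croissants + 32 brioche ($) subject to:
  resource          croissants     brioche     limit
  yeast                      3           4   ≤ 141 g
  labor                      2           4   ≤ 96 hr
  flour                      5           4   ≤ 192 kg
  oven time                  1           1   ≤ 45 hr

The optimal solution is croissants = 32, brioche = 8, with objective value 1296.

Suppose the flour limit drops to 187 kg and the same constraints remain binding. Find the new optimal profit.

At the optimum: yeast uses 128 of 141 (slack = 13); labor uses 96 of 96 (binding); flour uses 192 of 192 (binding); oven time uses 40 of 45 (slack = 5).
Slack constraints have shadow price 0 (complementary slackness).
From A_Bᵀ y = c: 2·y_labor + 5·y_flour = 32.5; 4·y_labor + 4·y_flour = 32.
This yields shadow prices y_labor = 2.5, y_flour = 5.5.
Δz = y_flour·Δb = 5.5 × (-5) = -27.5, so new z* = 1296 − 27.5 = 1268.5.

1268.5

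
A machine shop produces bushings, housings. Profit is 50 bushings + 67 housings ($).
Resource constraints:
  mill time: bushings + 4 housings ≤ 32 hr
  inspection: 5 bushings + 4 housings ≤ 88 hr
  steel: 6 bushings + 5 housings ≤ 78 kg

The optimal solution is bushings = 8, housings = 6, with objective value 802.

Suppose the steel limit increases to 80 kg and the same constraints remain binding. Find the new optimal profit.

Check each constraint at x*: mill time 32/32 (tight); inspection 64/88 (slack 24); steel 78/78 (tight).
Since inspection is not tight, its dual is 0.
The binding rows give the dual system: 1·y_mill time + 6·y_steel = 50 and 4·y_mill time + 5·y_steel = 67.
Solving: y_mill time = 8, y_steel = 7.
Δz = y_steel·Δb = 7 × (2) = 14, so new z* = 802 + 14 = 816.

816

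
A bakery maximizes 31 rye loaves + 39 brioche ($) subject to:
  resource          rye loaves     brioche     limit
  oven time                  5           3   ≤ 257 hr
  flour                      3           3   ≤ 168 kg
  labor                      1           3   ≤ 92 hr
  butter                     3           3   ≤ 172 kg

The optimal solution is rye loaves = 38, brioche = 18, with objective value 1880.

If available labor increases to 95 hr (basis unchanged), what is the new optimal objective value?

Binding: flour and labor. Non-binding: oven time (13 unused), butter (4 unused).
Slack constraints have shadow price 0 (complementary slackness).
From A_Bᵀ y = c: 3·y_flour + 1·y_labor = 31; 3·y_flour + 3·y_labor = 39.
→ y_flour = 9 and y_labor = 4.
Δz = y_labor·Δb = 4 × (3) = 12, so new z* = 1880 + 12 = 1892.

1892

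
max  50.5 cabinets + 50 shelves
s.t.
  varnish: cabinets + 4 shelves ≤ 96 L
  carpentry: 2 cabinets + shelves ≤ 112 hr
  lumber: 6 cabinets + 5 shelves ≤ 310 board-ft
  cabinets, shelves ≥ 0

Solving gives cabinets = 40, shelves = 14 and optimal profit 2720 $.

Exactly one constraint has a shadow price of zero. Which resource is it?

carpentry

varnish: 96/96 (binding)
carpentry: 94/112 (slack 18)
lumber: 310/310 (binding)
By complementary slackness, a constraint with positive slack has shadow price 0 → carpentry.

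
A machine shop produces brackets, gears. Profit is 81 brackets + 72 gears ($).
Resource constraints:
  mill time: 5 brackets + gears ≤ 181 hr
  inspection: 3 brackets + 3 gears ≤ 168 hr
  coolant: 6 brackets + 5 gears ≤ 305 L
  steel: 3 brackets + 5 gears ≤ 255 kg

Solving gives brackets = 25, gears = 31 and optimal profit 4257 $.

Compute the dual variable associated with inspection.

Binding: inspection and coolant. Non-binding: mill time (25 unused), steel (25 unused).
By complementary slackness, y = 0 for the non-binding constraints.
Dual feasibility on the basic columns requires 3·y_inspection + 6·y_coolant = 81, 3·y_inspection + 5·y_coolant = 72.
This yields shadow prices y_inspection = 9, y_coolant = 9.
Shadow price of inspection = 9.

9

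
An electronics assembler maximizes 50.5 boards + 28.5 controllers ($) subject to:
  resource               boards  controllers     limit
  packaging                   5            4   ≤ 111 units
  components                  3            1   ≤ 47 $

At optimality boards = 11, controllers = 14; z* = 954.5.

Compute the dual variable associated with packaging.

Check each constraint at x*: packaging 111/111 (tight); components 47/47 (tight).
From A_Bᵀ y = c: 5·y_packaging + 3·y_components = 50.5; 4·y_packaging + 1·y_components = 28.5.
This yields shadow prices y_packaging = 5, y_components = 8.5.
Shadow price of packaging = 5.

5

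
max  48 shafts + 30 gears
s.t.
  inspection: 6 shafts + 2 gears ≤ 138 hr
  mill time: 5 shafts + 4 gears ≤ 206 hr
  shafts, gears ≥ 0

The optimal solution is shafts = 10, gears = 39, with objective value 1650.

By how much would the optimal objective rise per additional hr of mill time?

Both inspection and mill time are binding at x*.
From A_Bᵀ y = c: 6·y_inspection + 5·y_mill time = 48; 2·y_inspection + 4·y_mill time = 30.
Solving: y_inspection = 3, y_mill time = 6.
Shadow price of mill time = 6.

6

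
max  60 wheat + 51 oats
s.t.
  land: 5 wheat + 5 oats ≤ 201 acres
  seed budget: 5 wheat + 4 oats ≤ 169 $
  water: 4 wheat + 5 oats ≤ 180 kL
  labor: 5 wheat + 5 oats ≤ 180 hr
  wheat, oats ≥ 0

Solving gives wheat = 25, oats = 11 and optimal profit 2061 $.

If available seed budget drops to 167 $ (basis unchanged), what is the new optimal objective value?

2043

Binding: seed budget and labor. Non-binding: land (21 unused), water (25 unused).
Since land, water are not tight, their duals are 0.
From A_Bᵀ y = c: 5·y_seed budget + 5·y_labor = 60; 4·y_seed budget + 5·y_labor = 51.
→ y_seed budget = 9 and y_labor = 3.
Δz = y_seed budget·Δb = 9 × (-2) = -18, so new z* = 2061 − 18 = 2043.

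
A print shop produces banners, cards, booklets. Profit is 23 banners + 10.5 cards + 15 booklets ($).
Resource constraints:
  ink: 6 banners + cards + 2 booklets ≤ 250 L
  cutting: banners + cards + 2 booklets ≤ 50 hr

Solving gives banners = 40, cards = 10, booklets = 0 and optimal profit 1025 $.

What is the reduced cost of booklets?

At the optimum: ink uses 250 of 250 (binding); cutting uses 50 of 50 (binding).
From A_Bᵀ y = c: 6·y_ink + 1·y_cutting = 23; 1·y_ink + 1·y_cutting = 10.5.
→ y_ink = 2.5 and y_cutting = 8.
Reduced cost of booklets: c₃ − yᵀa₃ = 15 − (2.5·2 + 8·2) = 15 − 21 = -6.

-6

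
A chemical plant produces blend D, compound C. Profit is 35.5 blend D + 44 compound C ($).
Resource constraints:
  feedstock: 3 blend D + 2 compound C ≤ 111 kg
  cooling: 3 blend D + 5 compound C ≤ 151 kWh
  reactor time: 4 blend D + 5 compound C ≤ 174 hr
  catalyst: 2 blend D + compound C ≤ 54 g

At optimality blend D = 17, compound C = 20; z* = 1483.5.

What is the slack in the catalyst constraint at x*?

0

catalyst used = 2·17 + 1·20 = 54; slack = 54 − 54 = 0.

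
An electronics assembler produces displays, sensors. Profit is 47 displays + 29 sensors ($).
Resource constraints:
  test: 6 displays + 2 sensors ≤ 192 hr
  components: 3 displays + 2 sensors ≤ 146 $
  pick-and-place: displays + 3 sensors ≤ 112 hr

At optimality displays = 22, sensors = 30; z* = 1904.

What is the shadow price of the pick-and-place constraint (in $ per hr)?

5

Binding: test and pick-and-place. Non-binding: components (20 unused).
Since components is not tight, its dual is 0.
Dual feasibility on the basic columns requires 6·y_test + 1·y_pick-and-place = 47, 2·y_test + 3·y_pick-and-place = 29.
This yields shadow prices y_test = 7, y_pick-and-place = 5.
Shadow price of pick-and-place = 5.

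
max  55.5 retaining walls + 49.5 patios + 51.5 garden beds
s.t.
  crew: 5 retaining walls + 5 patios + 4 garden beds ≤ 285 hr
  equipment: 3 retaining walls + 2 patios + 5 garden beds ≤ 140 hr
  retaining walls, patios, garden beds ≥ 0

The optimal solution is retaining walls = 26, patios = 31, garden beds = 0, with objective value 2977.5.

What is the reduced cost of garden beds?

Both crew and equipment are binding at x*.
From A_Bᵀ y = c: 5·y_crew + 3·y_equipment = 55.5; 5·y_crew + 2·y_equipment = 49.5.
Solving: y_crew = 7.5, y_equipment = 6.
Reduced cost of garden beds: c₃ − yᵀa₃ = 51.5 − (7.5·4 + 6·5) = 51.5 − 60 = -8.5.

-8.5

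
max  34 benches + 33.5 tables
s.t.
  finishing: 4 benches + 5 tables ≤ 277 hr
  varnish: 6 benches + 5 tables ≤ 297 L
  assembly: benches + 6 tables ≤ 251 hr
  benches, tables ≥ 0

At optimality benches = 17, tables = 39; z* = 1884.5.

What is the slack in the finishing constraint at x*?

finishing used = 4·17 + 5·39 = 263; slack = 277 − 263 = 14.

14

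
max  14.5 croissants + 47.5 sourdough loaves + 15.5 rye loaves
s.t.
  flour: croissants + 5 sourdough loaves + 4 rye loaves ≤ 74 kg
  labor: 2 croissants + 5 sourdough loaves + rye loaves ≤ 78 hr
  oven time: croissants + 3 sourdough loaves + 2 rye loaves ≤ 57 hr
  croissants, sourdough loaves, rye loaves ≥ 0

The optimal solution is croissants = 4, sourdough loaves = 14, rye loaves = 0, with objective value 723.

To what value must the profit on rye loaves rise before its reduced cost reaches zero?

At the optimum: flour uses 74 of 74 (binding); labor uses 78 of 78 (binding); oven time uses 46 of 57 (slack = 11).
Slack constraints have shadow price 0 (complementary slackness).
From A_Bᵀ y = c: 1·y_flour + 2·y_labor = 14.5; 5·y_flour + 5·y_labor = 47.5.
→ y_flour = 4.5 and y_labor = 5.
rye loaves enters the basis when its profit ≥ yᵀa₃ = 4.5·4 + 5·1 = 23.

23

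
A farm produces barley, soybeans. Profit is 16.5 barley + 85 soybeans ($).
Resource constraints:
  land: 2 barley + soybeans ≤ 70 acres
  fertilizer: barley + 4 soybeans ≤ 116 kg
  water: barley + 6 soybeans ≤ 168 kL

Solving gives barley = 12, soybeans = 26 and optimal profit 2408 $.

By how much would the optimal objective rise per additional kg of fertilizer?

7

At the optimum: land uses 50 of 70 (slack = 20); fertilizer uses 116 of 116 (binding); water uses 168 of 168 (binding).
By complementary slackness, y = 0 for the non-binding constraint.
From A_Bᵀ y = c: 1·y_fertilizer + 1·y_water = 16.5; 4·y_fertilizer + 6·y_water = 85.
This yields shadow prices y_fertilizer = 7, y_water = 9.5.
Shadow price of fertilizer = 7.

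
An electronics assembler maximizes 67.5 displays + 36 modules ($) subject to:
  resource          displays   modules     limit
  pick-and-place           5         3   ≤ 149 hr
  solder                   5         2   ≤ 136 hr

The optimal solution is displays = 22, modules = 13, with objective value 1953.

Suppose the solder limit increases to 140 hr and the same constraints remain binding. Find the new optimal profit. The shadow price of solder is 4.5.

Δb = 4, so new z* = 1953 + (4.5)·(4) = 1953 + 18 = 1971.

1971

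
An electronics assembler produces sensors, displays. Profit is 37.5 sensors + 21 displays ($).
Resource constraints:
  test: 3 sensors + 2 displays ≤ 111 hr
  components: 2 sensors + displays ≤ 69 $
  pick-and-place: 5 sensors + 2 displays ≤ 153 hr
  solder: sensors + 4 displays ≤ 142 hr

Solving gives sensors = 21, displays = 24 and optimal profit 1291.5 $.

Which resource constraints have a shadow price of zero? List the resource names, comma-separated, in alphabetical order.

test: 111/111 (binding)
components: 66/69 (slack 3)
pick-and-place: 153/153 (binding)
solder: 117/142 (slack 25)
By complementary slackness, a constraint with positive slack has shadow price 0 → components, solder.

components, solder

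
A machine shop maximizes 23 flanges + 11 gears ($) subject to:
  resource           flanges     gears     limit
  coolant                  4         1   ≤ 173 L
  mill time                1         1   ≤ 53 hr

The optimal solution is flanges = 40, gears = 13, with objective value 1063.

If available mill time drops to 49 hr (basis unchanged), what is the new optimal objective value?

Both coolant and mill time are binding at x*.
From A_Bᵀ y = c: 4·y_coolant + 1·y_mill time = 23; 1·y_coolant + 1·y_mill time = 11.
→ y_coolant = 4 and y_mill time = 7.
Δz = y_mill time·Δb = 7 × (-4) = -28, so new z* = 1063 − 28 = 1035.

1035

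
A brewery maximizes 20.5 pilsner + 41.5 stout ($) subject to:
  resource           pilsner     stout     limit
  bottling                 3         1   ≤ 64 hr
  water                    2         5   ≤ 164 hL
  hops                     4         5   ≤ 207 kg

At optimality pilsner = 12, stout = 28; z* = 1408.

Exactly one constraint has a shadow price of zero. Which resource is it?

bottling: 64/64 (binding)
water: 164/164 (binding)
hops: 188/207 (slack 19)
By complementary slackness, a constraint with positive slack has shadow price 0 → hops.

hops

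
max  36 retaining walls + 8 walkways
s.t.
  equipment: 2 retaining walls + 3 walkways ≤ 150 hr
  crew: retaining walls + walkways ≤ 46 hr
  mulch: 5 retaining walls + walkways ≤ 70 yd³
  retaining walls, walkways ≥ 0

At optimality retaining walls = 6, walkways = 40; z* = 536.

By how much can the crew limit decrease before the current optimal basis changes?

Binding constraints: crew, mulch. The basis is B = [[1,1],[5,1]] with det -4.
Per unit decrease in crew, x* moves by d = (0.25, -1.25).
The basis stays optimal until walkways reaches 0; allowable decrease = 32 hr.

32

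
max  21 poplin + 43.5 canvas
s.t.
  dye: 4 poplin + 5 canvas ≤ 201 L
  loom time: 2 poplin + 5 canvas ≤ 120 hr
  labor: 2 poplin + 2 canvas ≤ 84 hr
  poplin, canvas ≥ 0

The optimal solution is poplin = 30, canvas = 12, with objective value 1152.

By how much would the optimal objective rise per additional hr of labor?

Check each constraint at x*: dye 180/201 (slack 21); loom time 120/120 (tight); labor 84/84 (tight).
Since dye is not tight, its dual is 0.
The binding rows give the dual system: 2·y_loom time + 2·y_labor = 21 and 5·y_loom time + 2·y_labor = 43.5.
Solving: y_loom time = 7.5, y_labor = 3.
Shadow price of labor = 3.

3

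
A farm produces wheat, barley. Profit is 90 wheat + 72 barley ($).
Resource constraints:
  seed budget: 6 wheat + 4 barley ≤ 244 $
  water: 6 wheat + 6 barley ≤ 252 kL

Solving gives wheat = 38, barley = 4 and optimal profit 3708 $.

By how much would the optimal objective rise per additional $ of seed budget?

9

Check each constraint at x*: seed budget 244/244 (tight); water 252/252 (tight).
The binding rows give the dual system: 6·y_seed budget + 6·y_water = 90 and 4·y_seed budget + 6·y_water = 72.
Solving: y_seed budget = 9, y_water = 6.
Shadow price of seed budget = 9.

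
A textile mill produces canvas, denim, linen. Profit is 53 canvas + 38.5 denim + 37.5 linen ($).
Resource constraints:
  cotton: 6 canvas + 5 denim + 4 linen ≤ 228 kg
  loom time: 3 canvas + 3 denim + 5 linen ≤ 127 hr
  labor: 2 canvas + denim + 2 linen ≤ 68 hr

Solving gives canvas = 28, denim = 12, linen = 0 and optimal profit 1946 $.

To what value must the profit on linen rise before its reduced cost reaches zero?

At the optimum: cotton uses 228 of 228 (binding); loom time uses 120 of 127 (slack = 7); labor uses 68 of 68 (binding).
Slack constraints have shadow price 0 (complementary slackness).
From A_Bᵀ y = c: 6·y_cotton + 2·y_labor = 53; 5·y_cotton + 1·y_labor = 38.5.
→ y_cotton = 6 and y_labor = 8.5.
linen enters the basis when its profit ≥ yᵀa₃ = 6·4 + 8.5·2 = 41.

41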